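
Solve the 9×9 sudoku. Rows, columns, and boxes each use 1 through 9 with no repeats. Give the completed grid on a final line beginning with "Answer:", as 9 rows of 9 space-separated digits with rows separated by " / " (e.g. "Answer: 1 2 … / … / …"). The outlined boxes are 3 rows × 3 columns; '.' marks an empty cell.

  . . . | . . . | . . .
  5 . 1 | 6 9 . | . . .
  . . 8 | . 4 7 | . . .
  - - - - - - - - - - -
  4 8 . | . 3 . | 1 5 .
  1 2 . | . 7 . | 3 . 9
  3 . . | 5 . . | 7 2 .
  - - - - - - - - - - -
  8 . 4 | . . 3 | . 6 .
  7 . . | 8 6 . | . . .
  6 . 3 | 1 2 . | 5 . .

Step 1. [r9c2∈{9}] r9c2's peers cover all but 9, so r9c2=9.
Step 2. [r6c2∈{6}] r6c2's peers cover all but 6. So r6c2=6.
Step 3. [r3c2∈{3}] r3c2's peers cover all but 3. So r3c2=3.
Step 4. [r3c4∈{2}] r3c4 has the single candidate 2 ⇒ r3c4=2.
Step 5. [r2c6∈{8}] r2c6 has the single candidate 8. So r2c6=8.
Step 6. [r1c7∈{2,4,6,8,9}] across col 7, 8 lands solely at r1c7 ⇒ r1c7=8.
Step 7. [r9c6∈{4}] r9c6's peers cover all but 4 ⇒ r9c6=4.
Step 8. [r6c9∈{4,8}] row 6 places 4 nowhere but r6c9, so r6c9=4.
Step 9. [r1c3∈{2,6,7,9}] in col 3, 6 fits only at r1c3, so r1c3=6.
Step 10. [r4c4∈{9}] r4c4 has the single candidate 9, so r4c4=9.
Step 11. [r7c7∈{2,9}] in row 7, 9 fits only at r7c7, so r7c7=9.
Step 12. [r7c9∈{1,2,7}] r7c9 is the only open cell in row 7 admitting 2, so r7c9=2.
Step 13. [r7c5∈{5}] r7c5's peers cover all but 5 ⇒ r7c5=5.
Step 14. [r1c5∈{1}] r1c5 has the single candidate 1 ⇒ r1c5=1.
Step 15. [r3c9∈{1,5,6}] 5 has one home in row 3: r3c9. So r3c9=5.
Step 16. [r8c9∈{1,3}] col 9 places 1 nowhere but r8c9 ⇒ r8c9=1.
Step 17. [r8c8∈{3,4}] in row 8, 3 fits only at r8c8 ⇒ r8c8=3.
Step 18. [r9c9∈{7,8}] across col 9, 8 lands solely at r9c9. So r9c9=8.
Step 19. [r2c9∈{3,7}] across row 2, 3 lands solely at r2c9 ⇒ r2c9=3.
Step 20. [r1c9∈{7}] r1c9 is down to just 7 ⇒ r1c9=7.
Step 21. [r2c8∈{4}] r2c8 has the single candidate 4. So r2c8=4.
Step 22. [r1c8∈{9}] r1c8's peers cover all but 9 ⇒ r1c8=9.
Step 23. [r8c2∈{5}] r8c2's peers cover all but 5. So r8c2=5.
Step 24. [r4c9∈{6}] r4c9's peers cover all but 6 ⇒ r4c9=6.
Step 25. [r4c3∈{7}] r4c3's peers cover all but 7, so r4c3=7.
Step 26. [r8c3∈{2}] nothing but 2 survives at r8c3, so r8c3=2.
Step 27. [r5c6∈{6}] r5c6's peers cover all but 6. So r5c6=6.
Step 28. [r8c6∈{9}] r8c6 is down to just 9. So r8c6=9.
Step 29. [r2c7∈{2}] only 2 remains possible at r2c7. So r2c7=2.
Step 30. [r1c4∈{3}] only 3 remains possible at r1c4 ⇒ r1c4=3.
Step 31. [r3c8∈{1}] nothing but 1 survives at r3c8. So r3c8=1.
Step 32. [r3c1∈{9}] only 9 remains possible at r3c1. So r3c1=9.
Step 33. [r6c5∈{8}] r6c5 is down to just 8, so r6c5=8.
Step 34. [r2c2∈{7}] only 7 remains possible at r2c2. So r2c2=7.
Step 35. [r5c4∈{4}] only 4 remains possible at r5c4 ⇒ r5c4=4.
Step 36. [r4c6∈{2}] r4c6's peers cover all but 2. So r4c6=2.
Step 37. [r5c8∈{8}] nothing but 8 survives at r5c8 ⇒ r5c8=8.
Step 38. [r9c8∈{7}] r9c8's peers cover all but 7 ⇒ r9c8=7.
Step 39. [r7c4∈{7}] only 7 remains possible at r7c4 ⇒ r7c4=7.
Step 40. [r3c7∈{6}] r3c7 is down to just 6, so r3c7=6.
Step 41. [r6c3∈{9}] r6c3 is down to just 9. So r6c3=9.
Step 42. [r8c7∈{4}] r8c7 is down to just 4 ⇒ r8c7=4.
Step 43. [r1c6∈{5}] only 5 remains possible at r1c6 ⇒ r1c6=5.
Step 44. [r7c2∈{1}] nothing but 1 survives at r7c2, so r7c2=1.
Step 45. [r1c2∈{4}] r1c2 has the single candidate 4 ⇒ r1c2=4.
Step 46. [r1c1∈{2}] r1c1's peers cover all but 2 ⇒ r1c1=2.
Step 47. [r5c3∈{5}] nothing but 5 survives at r5c3 ⇒ r5c3=5.
Step 48. [r6c6∈{1}] only 1 remains possible at r6c6, so r6c6=1.

Answer: 2 4 6 3 1 5 8 9 7 / 5 7 1 6 9 8 2 4 3 / 9 3 8 2 4 7 6 1 5 / 4 8 7 9 3 2 1 5 6 / 1 2 5 4 7 6 3 8 9 / 3 6 9 5 8 1 7 2 4 / 8 1 4 7 5 3 9 6 2 / 7 5 2 8 6 9 4 3 1 / 6 9 3 1 2 4 5 7 8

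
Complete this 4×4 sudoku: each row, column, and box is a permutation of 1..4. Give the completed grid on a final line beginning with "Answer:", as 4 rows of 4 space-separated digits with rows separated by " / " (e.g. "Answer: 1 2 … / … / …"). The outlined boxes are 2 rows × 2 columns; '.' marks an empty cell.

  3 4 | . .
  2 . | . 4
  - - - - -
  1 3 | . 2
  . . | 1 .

Step 1. [r1c3∈{2}] nothing but 2 survives at r1c3 ⇒ r1c3=2.
Step 2. [r4c1∈{4}] r4c1 is down to just 4 ⇒ r4c1=4.
Step 3. [r4c2∈{2}] r4c2 has the single candidate 2. So r4c2=2.
Step 4. [r2c3∈{3}] r2c3 has the single candidate 3, so r2c3=3.
Step 5. [r3c3∈{4}] r3c3 is down to just 4 ⇒ r3c3=4.
Step 6. [r2c2∈{1}] r2c2 has the single candidate 1, so r2c2=1.
Step 7. [r4c4∈{3}] r4c4's peers cover all but 3. So r4c4=3.
Step 8. [r1c4∈{1}] r1c4's peers cover all but 1. So r1c4=1.

Answer: 3 4 2 1 / 2 1 3 4 / 1 3 4 2 / 4 2 1 3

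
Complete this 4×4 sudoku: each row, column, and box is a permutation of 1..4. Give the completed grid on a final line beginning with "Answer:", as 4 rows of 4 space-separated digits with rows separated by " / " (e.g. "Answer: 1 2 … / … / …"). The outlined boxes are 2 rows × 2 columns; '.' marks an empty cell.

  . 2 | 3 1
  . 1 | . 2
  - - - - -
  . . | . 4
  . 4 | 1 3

Step 1. [r3c1∈{1,2,3}] in row 3, 1 fits only at r3c1 ⇒ r3c1=1.
Step 2. [r1c1∈{4}] r1c1 is down to just 4. So r1c1=4.
Step 3. [r2c3∈{4}] r2c3 is down to just 4. So r2c3=4.
Step 4. [r4c1∈{2}] nothing but 2 survives at r4c1, so r4c1=2.
Step 5. [r2c1∈{3}] r2c1 is down to just 3 ⇒ r2c1=3.
Step 6. [r3c2∈{3}] nothing but 3 survives at r3c2, so r3c2=3.
Step 7. [r3c3∈{2}] r3c3 has the single candidate 2 ⇒ r3c3=2.

Answer: 4 2 3 1 / 3 1 4 2 / 1 3 2 4 / 2 4 1 3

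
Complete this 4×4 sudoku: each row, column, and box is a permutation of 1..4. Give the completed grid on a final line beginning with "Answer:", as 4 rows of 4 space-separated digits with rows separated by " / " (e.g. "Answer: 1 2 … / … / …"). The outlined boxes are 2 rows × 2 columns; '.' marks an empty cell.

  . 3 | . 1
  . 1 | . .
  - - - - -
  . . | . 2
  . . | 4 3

Step 1. [r1c1∈{2,4}] 4 has one home in row 1: r1c1. So r1c1=4.
Step 2. [r2c1∈{2}] only 2 remains possible at r2c1 ⇒ r2c1=2.
Step 3. [r3c3∈{1}] r3c3 has the single candidate 1, so r3c3=1.
Step 4. [r2c3∈{3}] nothing but 3 survives at r2c3. So r2c3=3.
Step 5. [r4c2∈{2}] r4c2 has the single candidate 2, so r4c2=2.
Step 6. [r1c3∈{2}] r1c3 has the single candidate 2. So r1c3=2.
Step 7. [r4c1∈{1}] r4c1 is down to just 1, so r4c1=1.
Step 8. [r2c4∈{4}] nothing but 4 survives at r2c4. So r2c4=4.
Step 9. [r3c2∈{4}] r3c2's peers cover all but 4 ⇒ r3c2=4.
Step 10. [r3c1∈{3}] r3c1 is down to just 3. So r3c1=3.

Answer: 4 3 2 1 / 2 1 3 4 / 3 4 1 2 / 1 2 4 3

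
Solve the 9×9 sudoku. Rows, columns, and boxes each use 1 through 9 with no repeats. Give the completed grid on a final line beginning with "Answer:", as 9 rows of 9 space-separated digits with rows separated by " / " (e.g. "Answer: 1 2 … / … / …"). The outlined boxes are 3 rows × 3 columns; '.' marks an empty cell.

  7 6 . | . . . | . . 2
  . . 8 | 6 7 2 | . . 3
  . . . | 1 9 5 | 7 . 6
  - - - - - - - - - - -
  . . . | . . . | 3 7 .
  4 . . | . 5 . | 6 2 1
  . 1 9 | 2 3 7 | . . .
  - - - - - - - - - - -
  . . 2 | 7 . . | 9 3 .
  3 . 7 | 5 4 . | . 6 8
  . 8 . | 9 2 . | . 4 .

Step 1. [r7c9∈{5}] r7c9 is down to just 5, so r7c9=5.
Step 2. [r6c1∈{5,6,8}] in row 6, 6 fits only at r6c1, so r6c1=6.
Step 3. [r9c7∈{1}] only 1 remains possible at r9c7. So r9c7=1.
Step 4. [r1c5∈{8}] r1c5's peers cover all but 8. So r1c5=8.
Step 5. [r1c3∈{1,3,4,5}] in col 3, 1 fits only at r1c3 ⇒ r1c3=1.
Step 6. [r4c1∈{2,5,8}] r4c1 is the only open cell in col 1 admitting 8, so r4c1=8.
Step 7. [r2c1∈{5,9}] 9 has one home in col 1: r2c1, so r2c1=9.
Step 8. [r2c2∈{4,5}] box 1 places 5 nowhere but r2c2. So r2c2=5.
Step 9. [r8c6∈{1}] only 1 remains possible at r8c6 ⇒ r8c6=1.
Step 10. [r4c4∈{4}] nothing but 4 survives at r4c4, so r4c4=4.
Step 11. [r6c7∈{4,5,8}] across col 7, 8 lands solely at r6c7 ⇒ r6c7=8.
Step 12. [r7c5∈{6}] r7c5 is down to just 6 ⇒ r7c5=6.
Step 13. [r1c7∈{4,5}] r1c7 is the only open cell in col 7 admitting 5. So r1c7=5.
Step 14. [r3c3∈{3,4}] in col 3, 4 fits only at r3c3. So r3c3=4.
Step 15. [r3c2∈{2,3}] across row 3, 3 lands solely at r3c2. So r3c2=3.
Step 16. [r5c6∈{8,9}] in row 5, 9 fits only at r5c6, so r5c6=9.
Step 17. [r1c4∈{3}] nothing but 3 survives at r1c4 ⇒ r1c4=3.
Step 18. [r9c1∈{5}] r9c1 is down to just 5. So r9c1=5.
Step 19. [r4c9∈{9}] r4c9's peers cover all but 9. So r4c9=9.
Step 20. [r6c8∈{5}] nothing but 5 survives at r6c8. So r6c8=5.
Step 21. [r1c8∈{9}] r1c8 is down to just 9 ⇒ r1c8=9.
Step 22. [r8c2∈{9}] r8c2's peers cover all but 9, so r8c2=9.
Step 23. [r3c1∈{2}] r3c1's peers cover all but 2. So r3c1=2.
Step 24. [r5c3∈{3}] r5c3 has the single candidate 3. So r5c3=3.
Step 25. [r9c3∈{6}] r9c3 is down to just 6, so r9c3=6.
Step 26. [r4c5∈{1}] nothing but 1 survives at r4c5. So r4c5=1.
Step 27. [r4c6∈{6}] r4c6 is down to just 6, so r4c6=6.
Step 28. [r5c4∈{8}] r5c4 is down to just 8, so r5c4=8.
Step 29. [r7c2∈{4}] r7c2 has the single candidate 4. So r7c2=4.
Step 30. [r4c2∈{2}] r4c2 has the single candidate 2, so r4c2=2.
Step 31. [r7c1∈{1}] r7c1's peers cover all but 1, so r7c1=1.
Step 32. [r6c9∈{4}] only 4 remains possible at r6c9, so r6c9=4.
Step 33. [r8c7∈{2}] r8c7 is down to just 2 ⇒ r8c7=2.
Step 34. [r2c7∈{4}] r2c7 is down to just 4, so r2c7=4.
Step 35. [r5c2∈{7}] only 7 remains possible at r5c2, so r5c2=7.
Step 36. [r9c9∈{7}] only 7 remains possible at r9c9 ⇒ r9c9=7.
Step 37. [r3c8∈{8}] nothing but 8 survives at r3c8. So r3c8=8.
Step 38. [r2c8∈{1}] r2c8 has the single candidate 1, so r2c8=1.
Step 39. [r4c3∈{5}] nothing but 5 survives at r4c3, so r4c3=5.
Step 40. [r1c6∈{4}] r1c6 is down to just 4. So r1c6=4.
Step 41. [r9c6∈{3}] r9c6 has the single candidate 3 ⇒ r9c6=3.
Step 42. [r7c6∈{8}] r7c6's peers cover all but 8 ⇒ r7c6=8.

Answer: 7 6 1 3 8 4 5 9 2 / 9 5 8 6 7 2 4 1 3 / 2 3 4 1 9 5 7 8 6 / 8 2 5 4 1 6 3 7 9 / 4 7 3 8 5 9 6 2 1 / 6 1 9 2 3 7 8 5 4 / 1 4 2 7 6 8 9 3 5 / 3 9 7 5 4 1 2 6 8 / 5 8 6 9 2 3 1 4 7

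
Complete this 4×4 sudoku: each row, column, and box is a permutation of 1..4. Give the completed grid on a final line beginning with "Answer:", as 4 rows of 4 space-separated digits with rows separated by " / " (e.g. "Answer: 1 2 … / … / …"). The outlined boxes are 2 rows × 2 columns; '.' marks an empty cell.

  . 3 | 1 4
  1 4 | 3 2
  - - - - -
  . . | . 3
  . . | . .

Step 1. [r3c2∈{1,2}] row 3 places 1 nowhere but r3c2. So r3c2=1.
Step 2. [r4c2∈{2}] r4c2 has the single candidate 2, so r4c2=2.
Step 3. [r4c3∈{4}] r4c3 is down to just 4 ⇒ r4c3=4.
Step 4. [r3c3∈{2}] r3c3 is down to just 2. So r3c3=2.
Step 5. [r3c1∈{4}] r3c1 is down to just 4 ⇒ r3c1=4.
Step 6. [r4c1∈{3}] r4c1's peers cover all but 3. So r4c1=3.
Step 7. [r4c4∈{1}] nothing but 1 survives at r4c4 ⇒ r4c4=1.
Step 8. [r1c1∈{2}] nothing but 2 survives at r1c1, so r1c1=2.

Answer: 2 3 1 4 / 1 4 3 2 / 4 1 2 3 / 3 2 4 1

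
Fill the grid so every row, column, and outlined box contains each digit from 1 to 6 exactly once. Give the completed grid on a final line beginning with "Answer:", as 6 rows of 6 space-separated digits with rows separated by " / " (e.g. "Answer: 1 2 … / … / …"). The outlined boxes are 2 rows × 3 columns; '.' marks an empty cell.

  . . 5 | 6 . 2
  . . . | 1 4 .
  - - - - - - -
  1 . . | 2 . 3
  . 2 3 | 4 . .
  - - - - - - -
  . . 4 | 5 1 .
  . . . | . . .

Step 1. [r5c1∈{2,3,6}] in row 5, 2 fits only at r5c1, so r5c1=2.
Step 2. [r3c3∈{6}] r3c3's peers cover all but 6, so r3c3=6.
Step 3. [r5c2∈{3,6}] row 5 places 3 nowhere but r5c2. So r5c2=3.
Step 4. [r4c1∈{5}] nothing but 5 survives at r4c1. So r4c1=5.
Step 5. [r6c1∈{6}] r6c1 has the single candidate 6, so r6c1=6.
Step 6. [r1c5∈{3}] r1c5 has the single candidate 3. So r1c5=3.
Step 7. [r1c2∈{1,4}] row 1 places 1 nowhere but r1c2, so r1c2=1.
Step 8. [r4c6∈{1,6}] in row 4, 1 fits only at r4c6. So r4c6=1.
Step 9. [r2c1∈{3}] only 3 remains possible at r2c1. So r2c1=3.
Step 10. [r6c5∈{2}] r6c5's peers cover all but 2. So r6c5=2.
Step 11. [r2c2∈{6}] only 6 remains possible at r2c2 ⇒ r2c2=6.
Step 12. [r6c4∈{3}] r6c4's peers cover all but 3, so r6c4=3.
Step 13. [r1c1∈{4}] only 4 remains possible at r1c1, so r1c1=4.
Step 14. [r4c5∈{6}] r4c5 is down to just 6, so r4c5=6.
Step 15. [r6c6∈{4}] only 4 remains possible at r6c6. So r6c6=4.
Step 16. [r6c3∈{1}] r6c3 has the single candidate 1 ⇒ r6c3=1.
Step 17. [r3c5∈{5}] r3c5's peers cover all but 5. So r3c5=5.
Step 18. [r5c6∈{6}] nothing but 6 survives at r5c6. So r5c6=6.
Step 19. [r3c2∈{4}] r3c2 is down to just 4. So r3c2=4.
Step 20. [r2c6∈{5}] r2c6 has the single candidate 5, so r2c6=5.
Step 21. [r6c2∈{5}] only 5 remains possible at r6c2, so r6c2=5.
Step 22. [r2c3∈{2}] r2c3 is down to just 2, so r2c3=2.

Answer: 4 1 5 6 3 2 / 3 6 2 1 4 5 / 1 4 6 2 5 3 / 5 2 3 4 6 1 / 2 3 4 5 1 6 / 6 5 1 3 2 4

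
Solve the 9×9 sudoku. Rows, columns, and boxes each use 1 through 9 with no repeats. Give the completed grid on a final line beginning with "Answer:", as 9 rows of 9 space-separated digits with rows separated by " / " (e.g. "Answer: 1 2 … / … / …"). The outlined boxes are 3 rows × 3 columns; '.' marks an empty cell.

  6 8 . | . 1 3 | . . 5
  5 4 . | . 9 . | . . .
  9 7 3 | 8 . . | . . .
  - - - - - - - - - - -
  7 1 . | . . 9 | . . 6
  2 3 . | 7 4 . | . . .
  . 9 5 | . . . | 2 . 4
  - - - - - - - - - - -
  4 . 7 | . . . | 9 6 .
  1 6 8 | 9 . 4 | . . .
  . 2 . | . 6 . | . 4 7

Step 1. [r6c8∈{1,3,7,8}] across row 6, 7 lands solely at r6c8, so r6c8=7.
Step 2. [r2c3∈{1,2}] across col 3, 1 lands solely at r2c3 ⇒ r2c3=1.
Step 3. [r3c7∈{1,4,6}] across row 3, 4 lands solely at r3c7. So r3c7=4.
Step 4. [r3c6∈{2,5,6}] across row 3, 6 lands solely at r3c6, so r3c6=6.
Step 5. [r2c4∈{2}] r2c4's peers cover all but 2, so r2c4=2.
Step 6. [r7c6∈{1,2,5,8}] in col 6, 2 fits only at r7c6, so r7c6=2.
Step 7. [r2c7∈{3,6,7,8}] 6 has one home in row 2: r2c7. So r2c7=6.
Step 8. [r5c9∈{1,8,9}] r5c9 is the only open cell in col 9 admitting 9 ⇒ r5c9=9.
Step 9. [r4c5∈{2,3,5,8}] across row 4, 2 lands solely at r4c5, so r4c5=2.
Step 10. [r6c1∈{8}] r6c1 is down to just 8 ⇒ r6c1=8.
Step 11. [r5c6∈{1,5,8}] 8 has one home in box 5: r5c6. So r5c6=8.
Step 12. [r9c6∈{1,5}] 5 has one home in col 6: r9c6 ⇒ r9c6=5.
Step 13. [r6c5∈{3}] r6c5 is down to just 3. So r6c5=3.
Step 14. [r9c7∈{1,3,8}] in row 9, 8 fits only at r9c7. So r9c7=8.
Step 15. [r9c4∈{1,3}] r9c4 is the only open cell in row 9 admitting 1 ⇒ r9c4=1.
Step 16. [r4c8∈{3,5,8}] r4c8 is the only open cell in row 4 admitting 8 ⇒ r4c8=8.
Step 17. [r5c7∈{1,5}] 1 has one home in col 7: r5c7, so r5c7=1.
Step 18. [r7c9∈{1,3}] across row 7, 1 lands solely at r7c9 ⇒ r7c9=1.
Step 19. [r3c9∈{2}] r3c9 has the single candidate 2. So r3c9=2.
Step 20. [r8c9∈{3}] nothing but 3 survives at r8c9, so r8c9=3.
Step 21. [r5c8∈{5}] r5c8 has the single candidate 5. So r5c8=5.
Step 22. [r6c4∈{6}] nothing but 6 survives at r6c4. So r6c4=6.
Step 23. [r6c6∈{1}] only 1 remains possible at r6c6 ⇒ r6c6=1.
Step 24. [r8c8∈{2}] r8c8 is down to just 2. So r8c8=2.
Step 25. [r2c9∈{8}] nothing but 8 survives at r2c9 ⇒ r2c9=8.
Step 26. [r4c7∈{3}] nothing but 3 survives at r4c7. So r4c7=3.
Step 27. [r2c6∈{7}] nothing but 7 survives at r2c6 ⇒ r2c6=7.
Step 28. [r1c7∈{7}] nothing but 7 survives at r1c7, so r1c7=7.
Step 29. [r9c1∈{3}] only 3 remains possible at r9c1 ⇒ r9c1=3.
Step 30. [r3c8∈{1}] nothing but 1 survives at r3c8. So r3c8=1.
Step 31. [r1c8∈{9}] only 9 remains possible at r1c8, so r1c8=9.
Step 32. [r2c8∈{3}] nothing but 3 survives at r2c8, so r2c8=3.
Step 33. [r3c5∈{5}] r3c5 has the single candidate 5 ⇒ r3c5=5.
Step 34. [r5c3∈{6}] r5c3's peers cover all but 6. So r5c3=6.
Step 35. [r1c4∈{4}] r1c4 is down to just 4. So r1c4=4.
Step 36. [r7c5∈{8}] nothing but 8 survives at r7c5. So r7c5=8.
Step 37. [r8c5∈{7}] r8c5's peers cover all but 7. So r8c5=7.
Step 38. [r4c3∈{4}] only 4 remains possible at r4c3 ⇒ r4c3=4.
Step 39. [r1c3∈{2}] r1c3's peers cover all but 2, so r1c3=2.
Step 40. [r7c4∈{3}] r7c4 is down to just 3 ⇒ r7c4=3.
Step 41. [r9c3∈{9}] r9c3 is down to just 9. So r9c3=9.
Step 42. [r4c4∈{5}] only 5 remains possible at r4c4. So r4c4=5.
Step 43. [r7c2∈{5}] nothing but 5 survives at r7c2. So r7c2=5.
Step 44. [r8c7∈{5}] r8c7's peers cover all but 5 ⇒ r8c7=5.

Answer: 6 8 2 4 1 3 7 9 5 / 5 4 1 2 9 7 6 3 8 / 9 7 3 8 5 6 4 1 2 / 7 1 4 5 2 9 3 8 6 / 2 3 6 7 4 8 1 5 9 / 8 9 5 6 3 1 2 7 4 / 4 5 7 3 8 2 9 6 1 / 1 6 8 9 7 4 5 2 3 / 3 2 9 1 6 5 8 4 7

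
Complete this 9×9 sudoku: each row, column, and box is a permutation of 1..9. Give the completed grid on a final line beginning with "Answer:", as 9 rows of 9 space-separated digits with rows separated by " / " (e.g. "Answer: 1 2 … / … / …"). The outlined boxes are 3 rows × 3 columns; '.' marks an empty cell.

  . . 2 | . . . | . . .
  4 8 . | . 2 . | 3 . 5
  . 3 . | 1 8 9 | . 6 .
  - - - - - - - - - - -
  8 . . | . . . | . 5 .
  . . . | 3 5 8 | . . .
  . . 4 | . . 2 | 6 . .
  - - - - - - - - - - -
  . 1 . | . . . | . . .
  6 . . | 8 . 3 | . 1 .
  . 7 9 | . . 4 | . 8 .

Step 1. [r4c6∈{1,6,7}] col 6 places 1 nowhere but r4c6, so r4c6=1.
Step 2. [r2c8∈{7,9}] r2c8 is the only open cell in row 2 admitting 9 ⇒ r2c8=9.
Step 3. [r8c3∈{5}] r8c3's peers cover all but 5. So r8c3=5.
Step 4. [r3c3∈{7}] r3c3 has the single candidate 7. So r3c3=7.
Step 5. [r6c9∈{1,3,7,8,9}] across row 6, 8 lands solely at r6c9. So r6c9=8.
Step 6. [r6c1∈{1,3,5,7,9}] 1 has one home in row 6: r6c1, so r6c1=1.
Step 7. [r5c1∈{2,7,9}] r5c1 is the only open cell in col 1 admitting 7, so r5c1=7.
Step 8. [r5c3∈{6}] r5c3 is down to just 6, so r5c3=6.
Step 9. [r1c2∈{5,6,9}] 6 has one home in col 2: r1c2. So r1c2=6.
Step 10. [r1c7∈{1,4,7,8}] row 1 places 8 nowhere but r1c7. So r1c7=8.
Step 11. [r5c7∈{1,2,4,9}] across col 7, 1 lands solely at r5c7. So r5c7=1.
Step 12. [r6c8∈{3,7}] 3 has one home in row 6: r6c8, so r6c8=3.
Step 13. [r8c2∈{2,4}] in col 2, 4 fits only at r8c2, so r8c2=4.
Step 14. [r1c5∈{3,4,7}] row 1 places 3 nowhere but r1c5 ⇒ r1c5=3.
Step 15. [r4c5∈{4,6,7,9}] 4 has one home in col 5: r4c5, so r4c5=4.
Step 16. [r4c4∈{6,7,9}] r4c4 is the only open cell in row 4 admitting 6, so r4c4=6.
Step 17. [r2c4∈{7}] r2c4's peers cover all but 7 ⇒ r2c4=7.
Step 18. [r7c6∈{5,6,7}] r7c6 is the only open cell in col 6 admitting 7 ⇒ r7c6=7.
Step 19. [r8c5∈{9}] r8c5 is down to just 9 ⇒ r8c5=9.
Step 20. [r1c4∈{4,5}] col 4 places 4 nowhere but r1c4 ⇒ r1c4=4.
Step 21. [r7c5∈{6}] only 6 remains possible at r7c5, so r7c5=6.
Step 22. [r9c9∈{2,3,6}] row 9 places 6 nowhere but r9c9. So r9c9=6.
Step 23. [r7c9∈{2,3,4,9}] r7c9 is the only open cell in col 9 admitting 3, so r7c9=3.
Step 24. [r7c7∈{2,4,5,9}] r7c7 is the only open cell in row 7 admitting 9. So r7c7=9.
Step 25. [r7c1∈{2}] r7c1 has the single candidate 2 ⇒ r7c1=2.
Step 26. [r5c8∈{2,4}] r5c8 is the only open cell in col 8 admitting 2, so r5c8=2.
Step 27. [r5c2∈{9}] nothing but 9 survives at r5c2 ⇒ r5c2=9.
Step 28. [r9c7∈{2,5}] across col 7, 5 lands solely at r9c7 ⇒ r9c7=5.
Step 29. [r4c7∈{7}] only 7 remains possible at r4c7 ⇒ r4c7=7.
Step 30. [r8c7∈{2}] only 2 remains possible at r8c7 ⇒ r8c7=2.
Step 31. [r3c1∈{5}] nothing but 5 survives at r3c1. So r3c1=5.
Step 32. [r3c7∈{4}] only 4 remains possible at r3c7, so r3c7=4.
Step 33. [r1c8∈{7}] r1c8's peers cover all but 7. So r1c8=7.
Step 34. [r8c9∈{7}] r8c9's peers cover all but 7. So r8c9=7.
Step 35. [r2c3∈{1}] only 1 remains possible at r2c3, so r2c3=1.
Step 36. [r3c9∈{2}] only 2 remains possible at r3c9 ⇒ r3c9=2.
Step 37. [r1c6∈{5}] r1c6's peers cover all but 5 ⇒ r1c6=5.
Step 38. [r6c4∈{9}] nothing but 9 survives at r6c4. So r6c4=9.
Step 39. [r4c2∈{2}] nothing but 2 survives at r4c2, so r4c2=2.
Step 40. [r2c6∈{6}] r2c6's peers cover all but 6. So r2c6=6.
Step 41. [r9c5∈{1}] r9c5 is down to just 1, so r9c5=1.
Step 42. [r4c3∈{3}] r4c3 has the single candidate 3 ⇒ r4c3=3.
Step 43. [r4c9∈{9}] r4c9 is down to just 9, so r4c9=9.
Step 44. [r1c1∈{9}] nothing but 9 survives at r1c1. So r1c1=9.
Step 45. [r6c5∈{7}] nothing but 7 survives at r6c5. So r6c5=7.
Step 46. [r7c4∈{5}] only 5 remains possible at r7c4, so r7c4=5.
Step 47. [r6c2∈{5}] r6c2 is down to just 5, so r6c2=5.
Step 48. [r7c8∈{4}] r7c8's peers cover all but 4, so r7c8=4.
Step 49. [r7c3∈{8}] r7c3 has the single candidate 8. So r7c3=8.
Step 50. [r9c1∈{3}] r9c1 is down to just 3, so r9c1=3.
Step 51. [r5c9∈{4}] only 4 remains possible at r5c9. So r5c9=4.
Step 52. [r1c9∈{1}] only 1 remains possible at r1c9 ⇒ r1c9=1.
Step 53. [r9c4∈{2}] nothing but 2 survives at r9c4. So r9c4=2.

Answer: 9 6 2 4 3 5 8 7 1 / 4 8 1 7 2 6 3 9 5 / 5 3 7 1 8 9 4 6 2 / 8 2 3 6 4 1 7 5 9 / 7 9 6 3 5 8 1 2 4 / 1 5 4 9 7 2 6 3 8 / 2 1 8 5 6 7 9 4 3 / 6 4 5 8 9 3 2 1 7 / 3 7 9 2 1 4 5 8 6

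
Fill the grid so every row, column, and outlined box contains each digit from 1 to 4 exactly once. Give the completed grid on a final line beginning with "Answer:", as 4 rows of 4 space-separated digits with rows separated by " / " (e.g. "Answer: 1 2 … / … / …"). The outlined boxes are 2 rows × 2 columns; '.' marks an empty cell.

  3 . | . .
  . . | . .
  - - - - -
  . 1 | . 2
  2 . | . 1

Step 1. [r1c4∈{4}] r1c4 has the single candidate 4. So r1c4=4.
Step 2. [r3c3∈{3,4}] across row 3, 3 lands solely at r3c3. So r3c3=3.
Step 3. [r2c1∈{1,4}] col 1 places 1 nowhere but r2c1. So r2c1=1.
Step 4. [r2c2∈{2,4}] 4 has one home in row 2: r2c2. So r2c2=4.
Step 5. [r1c2∈{2}] r1c2 has the single candidate 2 ⇒ r1c2=2.
Step 6. [r1c3∈{1}] r1c3's peers cover all but 1. So r1c3=1.
Step 7. [r4c2∈{3}] r4c2 has the single candidate 3, so r4c2=3.
Step 8. [r4c3∈{4}] r4c3's peers cover all but 4 ⇒ r4c3=4.
Step 9. [r2c3∈{2}] r2c3 is down to just 2. So r2c3=2.
Step 10. [r3c1∈{4}] r3c1 has the single candidate 4. So r3c1=4.
Step 11. [r2c4∈{3}] r2c4 is down to just 3. So r2c4=3.

Answer: 3 2 1 4 / 1 4 2 3 / 4 1 3 2 / 2 3 4 1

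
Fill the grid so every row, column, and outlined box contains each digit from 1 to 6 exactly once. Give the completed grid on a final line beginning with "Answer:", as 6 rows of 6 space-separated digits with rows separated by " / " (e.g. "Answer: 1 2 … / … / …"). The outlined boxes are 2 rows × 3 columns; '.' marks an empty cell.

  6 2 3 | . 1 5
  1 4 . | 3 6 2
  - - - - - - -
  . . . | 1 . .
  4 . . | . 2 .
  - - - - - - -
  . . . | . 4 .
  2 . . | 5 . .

Step 1. [r4c4∈{6}] r4c4 is down to just 6, so r4c4=6.
Step 2. [r4c6∈{3}] only 3 remains possible at r4c6. So r4c6=3.
Step 3. [r3c5∈{5}] nothing but 5 survives at r3c5, so r3c5=5.
Step 4. [r5c1∈{3,5}] col 1 places 5 nowhere but r5c1, so r5c1=5.
Step 5. [r5c2∈{1,3,6}] across row 5, 3 lands solely at r5c2, so r5c2=3.
Step 6. [r3c2∈{6}] r3c2 has the single candidate 6, so r3c2=6.
Step 7. [r6c2∈{1}] nothing but 1 survives at r6c2 ⇒ r6c2=1.
Step 8. [r5c3∈{6}] nothing but 6 survives at r5c3. So r5c3=6.
Step 9. [r2c3∈{5}] r2c3 has the single candidate 5. So r2c3=5.
Step 10. [r6c6∈{6}] r6c6 is down to just 6. So r6c6=6.
Step 11. [r6c3∈{4}] nothing but 4 survives at r6c3. So r6c3=4.
Step 12. [r1c4∈{4}] r1c4's peers cover all but 4. So r1c4=4.
Step 13. [r3c1∈{3}] r3c1 has the single candidate 3. So r3c1=3.
Step 14. [r4c2∈{5}] only 5 remains possible at r4c2, so r4c2=5.
Step 15. [r5c6∈{1}] r5c6 is down to just 1, so r5c6=1.
Step 16. [r4c3∈{1}] r4c3 is down to just 1, so r4c3=1.
Step 17. [r6c5∈{3}] r6c5 has the single candidate 3, so r6c5=3.
Step 18. [r3c3∈{2}] only 2 remains possible at r3c3, so r3c3=2.
Step 19. [r3c6∈{4}] nothing but 4 survives at r3c6, so r3c6=4.
Step 20. [r5c4∈{2}] r5c4 is down to just 2. So r5c4=2.

Answer: 6 2 3 4 1 5 / 1 4 5 3 6 2 / 3 6 2 1 5 4 / 4 5 1 6 2 3 / 5 3 6 2 4 1 / 2 1 4 5 3 6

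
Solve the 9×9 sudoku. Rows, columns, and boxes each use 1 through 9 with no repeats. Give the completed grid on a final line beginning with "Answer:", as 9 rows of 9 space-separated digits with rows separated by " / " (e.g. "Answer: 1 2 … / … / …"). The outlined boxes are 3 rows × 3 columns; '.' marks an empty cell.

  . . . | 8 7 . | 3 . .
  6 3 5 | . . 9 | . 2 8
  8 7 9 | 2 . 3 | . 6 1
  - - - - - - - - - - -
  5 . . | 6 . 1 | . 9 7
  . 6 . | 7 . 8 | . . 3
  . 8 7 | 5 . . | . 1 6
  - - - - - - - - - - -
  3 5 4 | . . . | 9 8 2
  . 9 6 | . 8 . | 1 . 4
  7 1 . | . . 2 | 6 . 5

Step 1. [r6c6∈{4}] r6c6 is down to just 4 ⇒ r6c6=4.
Step 2. [r6c7∈{2}] r6c7 has the single candidate 2, so r6c7=2.
Step 3. [r9c4∈{3,4,9}] across col 4, 9 lands solely at r9c4. So r9c4=9.
Step 4. [r2c4∈{1,4}] r2c4 is the only open cell in col 4 admitting 4, so r2c4=4.
Step 5. [r3c7∈{4,5}] across row 3, 4 lands solely at r3c7. So r3c7=4.
Step 6. [r6c5∈{3,9}] in row 6, 3 fits only at r6c5. So r6c5=3.
Step 7. [r4c2∈{2,4}] r4c2 is the only open cell in row 4 admitting 4 ⇒ r4c2=4.
Step 8. [r8c6∈{5,7}] 5 has one home in row 8: r8c6, so r8c6=5.
Step 9. [r8c1∈{2}] r8c1 is down to just 2, so r8c1=2.
Step 10. [r4c5∈{2}] only 2 remains possible at r4c5 ⇒ r4c5=2.
Step 11. [r7c5∈{1,6}] in col 5, 6 fits only at r7c5 ⇒ r7c5=6.
Step 12. [r5c3∈{1,2}] r5c3 is the only open cell in row 5 admitting 2. So r5c3=2.
Step 13. [r5c1∈{1,9}] row 5 places 1 nowhere but r5c1. So r5c1=1.
Step 14. [r9c8∈{3}] nothing but 3 survives at r9c8, so r9c8=3.
Step 15. [r1c8∈{5}] r1c8 has the single candidate 5 ⇒ r1c8=5.
Step 16. [r9c3∈{8}] nothing but 8 survives at r9c3. So r9c3=8.
Step 17. [r5c8∈{4}] nothing but 4 survives at r5c8. So r5c8=4.
Step 18. [r2c5∈{1}] r2c5's peers cover all but 1, so r2c5=1.
Step 19. [r4c7∈{8}] only 8 remains possible at r4c7 ⇒ r4c7=8.
Step 20. [r1c6∈{6}] r1c6 is down to just 6, so r1c6=6.
Step 21. [r4c3∈{3}] nothing but 3 survives at r4c3. So r4c3=3.
Step 22. [r2c7∈{7}] r2c7 is down to just 7, so r2c7=7.
Step 23. [r7c4∈{1}] r7c4's peers cover all but 1, so r7c4=1.
Step 24. [r1c9∈{9}] r1c9 has the single candidate 9, so r1c9=9.
Step 25. [r1c2∈{2}] r1c2 has the single candidate 2. So r1c2=2.
Step 26. [r5c7∈{5}] nothing but 5 survives at r5c7. So r5c7=5.
Step 27. [r1c1∈{4}] r1c1's peers cover all but 4. So r1c1=4.
Step 28. [r6c1∈{9}] r6c1 is down to just 9, so r6c1=9.
Step 29. [r9c5∈{4}] nothing but 4 survives at r9c5 ⇒ r9c5=4.
Step 30. [r7c6∈{7}] r7c6 has the single candidate 7 ⇒ r7c6=7.
Step 31. [r8c8∈{7}] only 7 remains possible at r8c8. So r8c8=7.
Step 32. [r3c5∈{5}] r3c5 is down to just 5 ⇒ r3c5=5.
Step 33. [r5c5∈{9}] r5c5 has the single candidate 9, so r5c5=9.
Step 34. [r8c4∈{3}] nothing but 3 survives at r8c4 ⇒ r8c4=3.
Step 35. [r1c3∈{1}] r1c3 has the single candidate 1 ⇒ r1c3=1.

Answer: 4 2 1 8 7 6 3 5 9 / 6 3 5 4 1 9 7 2 8 / 8 7 9 2 5 3 4 6 1 / 5 4 3 6 2 1 8 9 7 / 1 6 2 7 9 8 5 4 3 / 9 8 7 5 3 4 2 1 6 / 3 5 4 1 6 7 9 8 2 / 2 9 6 3 8 5 1 7 4 / 7 1 8 9 4 2 6 3 5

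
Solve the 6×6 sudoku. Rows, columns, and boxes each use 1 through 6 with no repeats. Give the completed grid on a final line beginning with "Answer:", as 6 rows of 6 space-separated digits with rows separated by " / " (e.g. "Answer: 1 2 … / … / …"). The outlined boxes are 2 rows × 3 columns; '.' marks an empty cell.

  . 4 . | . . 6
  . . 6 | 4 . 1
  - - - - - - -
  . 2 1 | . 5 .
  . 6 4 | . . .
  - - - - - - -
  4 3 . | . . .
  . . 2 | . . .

Step 1. [r1c4∈{2,3,5}] r1c4 is the only open cell in box 2 admitting 5 ⇒ r1c4=5.
Step 2. [r3c1∈{3}] r3c1's peers cover all but 3 ⇒ r3c1=3.
Step 3. [r6c5∈{1,3,4,6}] in col 5, 4 fits only at r6c5. So r6c5=4.
Step 4. [r5c5∈{1,2,6}] in col 5, 6 fits only at r5c5. So r5c5=6.
Step 5. [r5c4∈{1,2}] in row 5, 1 fits only at r5c4. So r5c4=1.
Step 6. [r4c4∈{2,3}] across col 4, 2 lands solely at r4c4 ⇒ r4c4=2.
Step 7. [r2c5∈{2,3}] 3 has one home in row 2: r2c5 ⇒ r2c5=3.
Step 8. [r5c3∈{5}] r5c3 has the single candidate 5 ⇒ r5c3=5.
Step 9. [r2c1∈{2,5}] in row 2, 2 fits only at r2c1, so r2c1=2.
Step 10. [r6c2∈{1}] nothing but 1 survives at r6c2. So r6c2=1.
Step 11. [r4c6∈{3}] nothing but 3 survives at r4c6 ⇒ r4c6=3.
Step 12. [r6c4∈{3}] r6c4's peers cover all but 3. So r6c4=3.
Step 13. [r6c6∈{5}] only 5 remains possible at r6c6. So r6c6=5.
Step 14. [r5c6∈{2}] r5c6 has the single candidate 2. So r5c6=2.
Step 15. [r3c6∈{4}] r3c6 has the single candidate 4, so r3c6=4.
Step 16. [r2c2∈{5}] r2c2's peers cover all but 5, so r2c2=5.
Step 17. [r1c3∈{3}] r1c3's peers cover all but 3. So r1c3=3.
Step 18. [r1c5∈{2}] nothing but 2 survives at r1c5 ⇒ r1c5=2.
Step 19. [r4c1∈{5}] only 5 remains possible at r4c1, so r4c1=5.
Step 20. [r1c1∈{1}] nothing but 1 survives at r1c1, so r1c1=1.
Step 21. [r3c4∈{6}] r3c4's peers cover all but 6, so r3c4=6.
Step 22. [r6c1∈{6}] only 6 remains possible at r6c1, so r6c1=6.
Step 23. [r4c5∈{1}] r4c5's peers cover all but 1 ⇒ r4c5=1.

Answer: 1 4 3 5 2 6 / 2 5 6 4 3 1 / 3 2 1 6 5 4 / 5 6 4 2 1 3 / 4 3 5 1 6 2 / 6 1 2 3 4 5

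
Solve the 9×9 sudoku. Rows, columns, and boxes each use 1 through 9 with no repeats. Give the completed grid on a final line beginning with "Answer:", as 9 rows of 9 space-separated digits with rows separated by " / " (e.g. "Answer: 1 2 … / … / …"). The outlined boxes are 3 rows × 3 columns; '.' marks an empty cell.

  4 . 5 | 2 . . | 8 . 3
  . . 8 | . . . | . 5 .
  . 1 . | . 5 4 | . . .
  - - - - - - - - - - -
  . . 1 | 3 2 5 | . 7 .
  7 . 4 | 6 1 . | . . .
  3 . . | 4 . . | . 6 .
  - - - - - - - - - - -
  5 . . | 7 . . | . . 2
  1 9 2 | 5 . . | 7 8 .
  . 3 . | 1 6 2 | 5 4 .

Step 1. [r2c4∈{9}] r2c4's peers cover all but 9 ⇒ r2c4=9.
Step 2. [r9c9∈{9}] r9c9's peers cover all but 9 ⇒ r9c9=9.
Step 3. [r1c5∈{7}] nothing but 7 survives at r1c5 ⇒ r1c5=7.
Step 4. [r1c2∈{6}] only 6 remains possible at r1c2. So r1c2=6.
Step 5. [r4c2∈{8}] r4c2 has the single candidate 8. So r4c2=8.
Step 6. [r6c3∈{9}] r6c3 has the single candidate 9. So r6c3=9.
Step 7. [r4c7∈{4,9}] in row 4, 9 fits only at r4c7 ⇒ r4c7=9.
Step 8. [r6c5∈{8}] r6c5's peers cover all but 8 ⇒ r6c5=8.
Step 9. [r2c7∈{1,2,4,6}] across col 7, 4 lands solely at r2c7, so r2c7=4.
Step 10. [r8c6∈{3}] r8c6 has the single candidate 3 ⇒ r8c6=3.
Step 11. [r8c9∈{6}] only 6 remains possible at r8c9. So r8c9=6.
Step 12. [r2c2∈{2,7}] r2c2 is the only open cell in col 2 admitting 7, so r2c2=7.
Step 13. [r2c9∈{1}] r2c9's peers cover all but 1, so r2c9=1.
Step 14. [r6c7∈{1,2}] across row 6, 1 lands solely at r6c7. So r6c7=1.
Step 15. [r6c9∈{5}] r6c9 has the single candidate 5, so r6c9=5.
Step 16. [r3c1∈{2,9}] 9 has one home in col 1: r3c1 ⇒ r3c1=9.
Step 17. [r7c7∈{3}] r7c7 has the single candidate 3 ⇒ r7c7=3.
Step 18. [r5c7∈{2}] r5c7 is down to just 2, so r5c7=2.
Step 19. [r7c5∈{4,9}] across col 5, 9 lands solely at r7c5 ⇒ r7c5=9.
Step 20. [r2c1∈{2}] r2c1 has the single candidate 2 ⇒ r2c1=2.
Step 21. [r1c6∈{1}] r1c6's peers cover all but 1. So r1c6=1.
Step 22. [r8c5∈{4}] only 4 remains possible at r8c5, so r8c5=4.
Step 23. [r6c2∈{2}] r6c2 is down to just 2 ⇒ r6c2=2.
Step 24. [r3c9∈{7}] only 7 remains possible at r3c9 ⇒ r3c9=7.
Step 25. [r3c8∈{2}] r3c8's peers cover all but 2. So r3c8=2.
Step 26. [r4c1∈{6}] only 6 remains possible at r4c1 ⇒ r4c1=6.
Step 27. [r3c7∈{6}] r3c7's peers cover all but 6. So r3c7=6.
Step 28. [r5c6∈{9}] nothing but 9 survives at r5c6, so r5c6=9.
Step 29. [r7c6∈{8}] r7c6's peers cover all but 8, so r7c6=8.
Step 30. [r3c4∈{8}] r3c4's peers cover all but 8, so r3c4=8.
Step 31. [r9c3∈{7}] nothing but 7 survives at r9c3, so r9c3=7.
Step 32. [r2c6∈{6}] r2c6 has the single candidate 6. So r2c6=6.
Step 33. [r7c3∈{6}] r7c3 has the single candidate 6, so r7c3=6.
Step 34. [r4c9∈{4}] r4c9 is down to just 4 ⇒ r4c9=4.
Step 35. [r7c8∈{1}] only 1 remains possible at r7c8. So r7c8=1.
Step 36. [r1c8∈{9}] r1c8 is down to just 9 ⇒ r1c8=9.
Step 37. [r7c2∈{4}] only 4 remains possible at r7c2. So r7c2=4.
Step 38. [r5c9∈{8}] only 8 remains possible at r5c9 ⇒ r5c9=8.
Step 39. [r9c1∈{8}] only 8 remains possible at r9c1, so r9c1=8.
Step 40. [r5c2∈{5}] r5c2 has the single candidate 5, so r5c2=5.
Step 41. [r2c5∈{3}] r2c5's peers cover all but 3, so r2c5=3.
Step 42. [r6c6∈{7}] r6c6 has the single candidate 7, so r6c6=7.
Step 43. [r5c8∈{3}] only 3 remains possible at r5c8, so r5c8=3.
Step 44. [r3c3∈{3}] nothing but 3 survives at r3c3, so r3c3=3.

Answer: 4 6 5 2 7 1 8 9 3 / 2 7 8 9 3 6 4 5 1 / 9 1 3 8 5 4 6 2 7 / 6 8 1 3 2 5 9 7 4 / 7 5 4 6 1 9 2 3 8 / 3 2 9 4 8 7 1 6 5 / 5 4 6 7 9 8 3 1 2 / 1 9 2 5 4 3 7 8 6 / 8 3 7 1 6 2 5 4 9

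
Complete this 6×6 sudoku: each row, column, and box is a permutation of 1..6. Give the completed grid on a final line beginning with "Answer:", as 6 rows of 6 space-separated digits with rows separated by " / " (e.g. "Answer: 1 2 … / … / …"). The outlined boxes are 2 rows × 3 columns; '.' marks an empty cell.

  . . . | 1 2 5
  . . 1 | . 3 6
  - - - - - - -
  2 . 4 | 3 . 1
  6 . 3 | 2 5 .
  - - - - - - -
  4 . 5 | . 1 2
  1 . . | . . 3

Step 1. [r1c2∈{3,4,6}] 4 has one home in row 1: r1c2 ⇒ r1c2=4.
Step 2. [r5c4∈{6}] r5c4 is down to just 6, so r5c4=6.
Step 3. [r2c2∈{2,5}] in row 2, 2 fits only at r2c2 ⇒ r2c2=2.
Step 4. [r6c2∈{6}] r6c2 has the single candidate 6 ⇒ r6c2=6.
Step 5. [r2c4∈{4}] nothing but 4 survives at r2c4 ⇒ r2c4=4.
Step 6. [r1c3∈{6}] only 6 remains possible at r1c3 ⇒ r1c3=6.
Step 7. [r5c2∈{3}] r5c2 is down to just 3 ⇒ r5c2=3.
Step 8. [r6c5∈{4}] r6c5's peers cover all but 4 ⇒ r6c5=4.
Step 9. [r6c3∈{2}] nothing but 2 survives at r6c3. So r6c3=2.
Step 10. [r3c5∈{6}] r3c5 has the single candidate 6, so r3c5=6.
Step 11. [r4c6∈{4}] r4c6 has the single candidate 4, so r4c6=4.
Step 12. [r4c2∈{1}] only 1 remains possible at r4c2 ⇒ r4c2=1.
Step 13. [r3c2∈{5}] nothing but 5 survives at r3c2 ⇒ r3c2=5.
Step 14. [r2c1∈{5}] nothing but 5 survives at r2c1 ⇒ r2c1=5.
Step 15. [r6c4∈{5}] only 5 remains possible at r6c4 ⇒ r6c4=5.
Step 16. [r1c1∈{3}] r1c1 has the single candidate 3, so r1c1=3.

Answer: 3 4 6 1 2 5 / 5 2 1 4 3 6 / 2 5 4 3 6 1 / 6 1 3 2 5 4 / 4 3 5 6 1 2 / 1 6 2 5 4 3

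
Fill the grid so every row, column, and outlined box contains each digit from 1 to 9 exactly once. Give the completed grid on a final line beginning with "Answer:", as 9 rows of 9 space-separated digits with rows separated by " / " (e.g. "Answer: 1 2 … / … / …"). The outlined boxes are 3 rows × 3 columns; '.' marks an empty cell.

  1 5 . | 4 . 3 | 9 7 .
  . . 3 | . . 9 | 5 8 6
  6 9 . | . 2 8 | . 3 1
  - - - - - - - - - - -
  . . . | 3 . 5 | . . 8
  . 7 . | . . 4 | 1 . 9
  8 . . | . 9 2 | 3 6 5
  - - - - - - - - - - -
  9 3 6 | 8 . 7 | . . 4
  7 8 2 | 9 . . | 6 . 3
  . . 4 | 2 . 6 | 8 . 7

Step 1. [r6c2∈{1,4}] row 6 places 4 nowhere but r6c2. So r6c2=4.
Step 2. [r4c1∈{2}] nothing but 2 survives at r4c1, so r4c1=2.
Step 3. [r8c6∈{1}] r8c6 has the single candidate 1, so r8c6=1.
Step 4. [r6c4∈{1,7}] across row 6, 7 lands solely at r6c4 ⇒ r6c4=7.
Step 5. [r4c5∈{1,6}] r4c5 is the only open cell in box 5 admitting 1 ⇒ r4c5=1.
Step 6. [r8c8∈{5}] only 5 remains possible at r8c8 ⇒ r8c8=5.
Step 7. [r9c1∈{5}] r9c1 is down to just 5. So r9c1=5.
Step 8. [r7c8∈{1,2}] in row 7, 1 fits only at r7c8 ⇒ r7c8=1.
Step 9. [r5c5∈{6,8}] row 5 places 8 nowhere but r5c5. So r5c5=8.
Step 10. [r3c7∈{4}] r3c7's peers cover all but 4. So r3c7=4.
Step 11. [r1c9∈{2}] r1c9 has the single candidate 2, so r1c9=2.
Step 12. [r5c4∈{6}] r5c4 has the single candidate 6 ⇒ r5c4=6.
Step 13. [r1c5∈{6}] r1c5's peers cover all but 6 ⇒ r1c5=6.
Step 14. [r5c3∈{5}] only 5 remains possible at r5c3. So r5c3=5.
Step 15. [r8c5∈{4}] r8c5 is down to just 4, so r8c5=4.
Step 16. [r1c3∈{8}] r1c3 is down to just 8, so r1c3=8.
Step 17. [r2c2∈{2}] r2c2's peers cover all but 2 ⇒ r2c2=2.
Step 18. [r4c7∈{7}] r4c7 has the single candidate 7, so r4c7=7.
Step 19. [r4c2∈{6}] r4c2's peers cover all but 6. So r4c2=6.
Step 20. [r4c3∈{9}] only 9 remains possible at r4c3, so r4c3=9.
Step 21. [r7c7∈{2}] r7c7's peers cover all but 2. So r7c7=2.
Step 22. [r4c8∈{4}] r4c8's peers cover all but 4, so r4c8=4.
Step 23. [r5c8∈{2}] r5c8 is down to just 2 ⇒ r5c8=2.
Step 24. [r9c2∈{1}] only 1 remains possible at r9c2, so r9c2=1.
Step 25. [r5c1∈{3}] only 3 remains possible at r5c1. So r5c1=3.
Step 26. [r2c1∈{4}] nothing but 4 survives at r2c1 ⇒ r2c1=4.
Step 27. [r6c3∈{1}] r6c3 is down to just 1, so r6c3=1.
Step 28. [r2c5∈{7}] r2c5 has the single candidate 7. So r2c5=7.
Step 29. [r7c5∈{5}] r7c5's peers cover all but 5, so r7c5=5.
Step 30. [r3c3∈{7}] r3c3 has the single candidate 7 ⇒ r3c3=7.
Step 31. [r2c4∈{1}] r2c4 is down to just 1, so r2c4=1.
Step 32. [r3c4∈{5}] r3c4 is down to just 5, so r3c4=5.
Step 33. [r9c5∈{3}] r9c5's peers cover all but 3 ⇒ r9c5=3.
Step 34. [r9c8∈{9}] nothing but 9 survives at r9c8, so r9c8=9.

Answer: 1 5 8 4 6 3 9 7 2 / 4 2 3 1 7 9 5 8 6 / 6 9 7 5 2 8 4 3 1 / 2 6 9 3 1 5 7 4 8 / 3 7 5 6 8 4 1 2 9 / 8 4 1 7 9 2 3 6 5 / 9 3 6 8 5 7 2 1 4 / 7 8 2 9 4 1 6 5 3 / 5 1 4 2 3 6 8 9 7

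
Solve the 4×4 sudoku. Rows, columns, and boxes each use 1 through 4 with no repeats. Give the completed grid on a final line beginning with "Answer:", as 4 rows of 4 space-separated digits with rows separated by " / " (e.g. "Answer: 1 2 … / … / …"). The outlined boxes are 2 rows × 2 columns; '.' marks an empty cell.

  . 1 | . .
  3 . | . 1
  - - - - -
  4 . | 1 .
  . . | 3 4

Step 1. [r1c1∈{2}] r1c1's peers cover all but 2 ⇒ r1c1=2.
Step 2. [r2c3∈{2,4}] row 2 places 2 nowhere but r2c3, so r2c3=2.
Step 3. [r4c2∈{2}] r4c2 is down to just 2. So r4c2=2.
Step 4. [r3c2∈{3}] only 3 remains possible at r3c2. So r3c2=3.
Step 5. [r1c3∈{4}] r1c3 has the single candidate 4, so r1c3=4.
Step 6. [r2c2∈{4}] r2c2 is down to just 4 ⇒ r2c2=4.
Step 7. [r3c4∈{2}] r3c4's peers cover all but 2 ⇒ r3c4=2.
Step 8. [r1c4∈{3}] nothing but 3 survives at r1c4, so r1c4=3.
Step 9. [r4c1∈{1}] r4c1's peers cover all but 1, so r4c1=1.

Answer: 2 1 4 3 / 3 4 2 1 / 4 3 1 2 / 1 2 3 4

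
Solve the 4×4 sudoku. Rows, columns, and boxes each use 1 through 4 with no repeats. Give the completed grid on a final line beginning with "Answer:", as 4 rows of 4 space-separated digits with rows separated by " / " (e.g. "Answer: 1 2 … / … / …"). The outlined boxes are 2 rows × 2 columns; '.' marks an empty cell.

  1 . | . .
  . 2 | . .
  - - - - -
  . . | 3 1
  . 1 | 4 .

Step 1. [r1c2∈{3,4}] col 2 places 3 nowhere but r1c2, so r1c2=3.
Step 2. [r3c1∈{2,4}] r3c1 is the only open cell in row 3 admitting 2. So r3c1=2.
Step 3. [r1c4∈{2,4}] in row 1, 4 fits only at r1c4, so r1c4=4.
Step 4. [r2c3∈{1}] only 1 remains possible at r2c3, so r2c3=1.
Step 5. [r4c1∈{3}] r4c1 is down to just 3, so r4c1=3.
Step 6. [r1c3∈{2}] r1c3 has the single candidate 2 ⇒ r1c3=2.
Step 7. [r3c2∈{4}] r3c2 has the single candidate 4 ⇒ r3c2=4.
Step 8. [r2c4∈{3}] r2c4 is down to just 3. So r2c4=3.
Step 9. [r2c1∈{4}] r2c1 is down to just 4, so r2c1=4.
Step 10. [r4c4∈{2}] r4c4 has the single candidate 2 ⇒ r4c4=2.

Answer: 1 3 2 4 / 4 2 1 3 / 2 4 3 1 / 3 1 4 2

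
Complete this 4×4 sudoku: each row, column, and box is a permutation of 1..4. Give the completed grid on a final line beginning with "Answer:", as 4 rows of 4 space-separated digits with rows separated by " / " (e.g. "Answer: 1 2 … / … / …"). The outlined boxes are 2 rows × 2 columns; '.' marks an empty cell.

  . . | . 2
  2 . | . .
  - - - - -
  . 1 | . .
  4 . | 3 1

Step 1. [r1c1∈{1,3}] across col 1, 1 lands solely at r1c1 ⇒ r1c1=1.
Step 2. [r1c3∈{4}] r1c3's peers cover all but 4, so r1c3=4.
Step 3. [r2c4∈{3}] only 3 remains possible at r2c4, so r2c4=3.
Step 4. [r3c1∈{3}] nothing but 3 survives at r3c1. So r3c1=3.
Step 5. [r1c2∈{3}] r1c2 is down to just 3 ⇒ r1c2=3.
Step 6. [r2c2∈{4}] nothing but 4 survives at r2c2 ⇒ r2c2=4.
Step 7. [r4c2∈{2}] r4c2's peers cover all but 2. So r4c2=2.
Step 8. [r2c3∈{1}] r2c3 has the single candidate 1 ⇒ r2c3=1.
Step 9. [r3c4∈{4}] nothing but 4 survives at r3c4 ⇒ r3c4=4.
Step 10. [r3c3∈{2}] nothing but 2 survives at r3c3, so r3c3=2.

Answer: 1 3 4 2 / 2 4 1 3 / 3 1 2 4 / 4 2 3 1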